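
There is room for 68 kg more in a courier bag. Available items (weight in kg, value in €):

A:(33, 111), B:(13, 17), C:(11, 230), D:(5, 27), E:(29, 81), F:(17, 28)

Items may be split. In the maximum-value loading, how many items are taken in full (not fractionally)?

3

Sort by value per unit weight and fill in that order.
Order: C (230/11=20.91) > D (27/5=5.40) > A (111/33=3.36) > E (81/29=2.79) > F (28/17=1.65) > B (17/13=1.31)
Fill: take C (11 @ 230) → take D (5 @ 27) → take A (33 @ 111) → take 19/29 of E → 53.07; 68/68 used.
3 item(s) taken whole; one partial (take 19/29 of E).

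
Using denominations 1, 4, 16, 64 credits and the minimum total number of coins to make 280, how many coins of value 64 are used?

280 = 4×64 + 1×16 + 2×4
Count of 64: 4

4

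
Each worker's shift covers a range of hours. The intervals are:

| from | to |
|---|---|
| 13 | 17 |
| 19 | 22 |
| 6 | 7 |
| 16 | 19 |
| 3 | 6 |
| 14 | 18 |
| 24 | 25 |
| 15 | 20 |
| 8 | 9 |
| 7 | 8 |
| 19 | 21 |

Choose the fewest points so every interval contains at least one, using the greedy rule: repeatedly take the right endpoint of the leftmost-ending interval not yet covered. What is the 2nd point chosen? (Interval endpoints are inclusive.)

8

Sort by right endpoint; whenever an interval is uncovered, place a point at its right end.
By right end: [3,6]  [6,7]  [7,8]  [8,9]  [13,17]  [14,18]  [16,19]  [15,20]  [19,21]  [19,22]  [24,25]
[3,6] uncovered → point at 6; [7,8] uncovered → point at 8; [13,17] uncovered → point at 17; [19,21] uncovered → point at 21; [24,25] uncovered → point at 25.
Points: 6, 8, 17, 21, 25 (5 total).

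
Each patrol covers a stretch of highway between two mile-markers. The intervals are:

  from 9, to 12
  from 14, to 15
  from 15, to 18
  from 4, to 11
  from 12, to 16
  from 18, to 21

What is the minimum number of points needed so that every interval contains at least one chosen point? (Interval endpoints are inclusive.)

3

Process intervals by earliest right end; each time one isn't hit yet, stab at its right endpoint.
By right end: [4,11]  [9,12]  [14,15]  [12,16]  [15,18]  [18,21]
[4,11] uncovered → point at 11; [14,15] uncovered → point at 15; [18,21] uncovered → point at 21.
Points: 11, 15, 21 (3 total).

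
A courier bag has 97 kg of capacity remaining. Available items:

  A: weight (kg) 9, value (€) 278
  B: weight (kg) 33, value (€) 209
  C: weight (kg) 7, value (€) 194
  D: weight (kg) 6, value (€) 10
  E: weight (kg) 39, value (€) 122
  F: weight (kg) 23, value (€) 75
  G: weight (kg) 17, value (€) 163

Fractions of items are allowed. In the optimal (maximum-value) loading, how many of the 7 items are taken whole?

Ratios (sorted): A 30.89, C 27.71, G 9.59, B 6.33, F 3.26, E 3.13, D 1.67
take A (9 @ 278); take C (7 @ 194); take G (17 @ 163); take B (33 @ 209); take F (23 @ 75); take 8/39 of E → 25.03. Capacity used 97/97.
5 item(s) taken whole; one partial (take 8/39 of E).

5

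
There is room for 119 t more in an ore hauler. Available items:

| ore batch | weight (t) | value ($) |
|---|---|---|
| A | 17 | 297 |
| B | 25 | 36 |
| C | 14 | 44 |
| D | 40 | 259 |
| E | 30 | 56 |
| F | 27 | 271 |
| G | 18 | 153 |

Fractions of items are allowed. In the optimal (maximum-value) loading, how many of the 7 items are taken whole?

Greedy by value/weight ratio, highest first.
Order: A (297/17=17.47) > F (271/27=10.04) > G (153/18=8.50) > D (259/40=6.47) > C (44/14=3.14) > E (56/30=1.87) > B (36/25=1.44)
Fill: take A (17 @ 297) → take F (27 @ 271) → take G (18 @ 153) → take D (40 @ 259) → take C (14 @ 44) → take 3/30 of E → 5.60; 119/119 used.
5 item(s) taken whole; one partial (take 3/30 of E).

5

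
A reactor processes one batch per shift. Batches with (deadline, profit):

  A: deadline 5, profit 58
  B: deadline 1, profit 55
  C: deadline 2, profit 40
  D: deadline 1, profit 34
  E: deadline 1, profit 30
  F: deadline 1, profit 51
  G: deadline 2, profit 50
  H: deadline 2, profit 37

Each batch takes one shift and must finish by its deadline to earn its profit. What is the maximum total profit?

163

By profit: A(d5,58), B(d1,55), F(d1,51), G(d2,50), C(d2,40), H(d2,37), D(d1,34), E(d1,30)
A→slot 5; B→slot 1; F skipped; G→slot 2; C skipped; H skipped; D skipped; E skipped.
Profit = 55 + 50 + 58 = 163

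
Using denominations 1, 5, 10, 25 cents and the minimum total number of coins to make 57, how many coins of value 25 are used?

2

Greedy: take as many of the largest coin as possible, then repeat with the remainder.
57 − 2×25→7 − 1×5→2 − 2×1→0
Count of 25: 2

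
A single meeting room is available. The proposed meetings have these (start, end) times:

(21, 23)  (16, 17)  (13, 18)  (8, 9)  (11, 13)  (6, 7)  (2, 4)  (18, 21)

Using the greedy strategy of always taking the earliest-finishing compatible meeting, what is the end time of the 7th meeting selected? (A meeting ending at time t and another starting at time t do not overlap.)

23

Greedy by earliest finish: after sorting by end time, pick each interval compatible with the last pick.
Sorted by end: (2,4)  (6,7)  (8,9)  (11,13)  (16,17)  (13,18)  (18,21)  (21,23)
take (2,4); take (6,7); take (8,9); take (11,13); take (16,17); take (18,21); take (21,23).
Selected: (2,4) (6,7) (8,9) (11,13) (16,17) (18,21) (21,23)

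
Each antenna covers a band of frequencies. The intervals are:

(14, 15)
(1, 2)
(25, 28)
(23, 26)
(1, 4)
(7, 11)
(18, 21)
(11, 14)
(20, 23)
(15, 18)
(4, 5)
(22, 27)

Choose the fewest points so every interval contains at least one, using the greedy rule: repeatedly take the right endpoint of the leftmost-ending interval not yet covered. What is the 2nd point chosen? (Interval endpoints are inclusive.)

Process intervals by earliest right end; each time one isn't hit yet, stab at its right endpoint.
Sorted: [1,2] [1,4] [4,5] [7,11] [11,14] [14,15] [15,18] [18,21] [20,23] [23,26] [22,27] [25,28]
{[1,2],[1,4]} hit by 2; {[4,5]} hit by 5; {[7,11],[11,14]} hit by 11; {[14,15],[15,18]} hit by 15; {[18,21],[20,23]} hit by 21; {[23,26],[22,27],[25,28]} hit by 26.
Points: 2, 5, 11, 15, 21, 26 (6 total).

5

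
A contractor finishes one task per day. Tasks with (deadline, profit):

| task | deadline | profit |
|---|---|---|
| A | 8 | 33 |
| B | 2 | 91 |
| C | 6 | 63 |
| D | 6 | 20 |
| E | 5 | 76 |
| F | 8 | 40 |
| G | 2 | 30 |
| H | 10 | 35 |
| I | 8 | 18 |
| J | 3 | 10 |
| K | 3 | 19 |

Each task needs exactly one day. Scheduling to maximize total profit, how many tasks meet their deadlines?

Profit order: B=91 E=76 C=63 F=40 H=35 A=33 G=30 D=20 K=19 I=18 J=10
Assign: B→slot 2, E→slot 5, C→slot 6, F→slot 8, H→slot 10, A→slot 7, G→slot 1, D→slot 4, K→slot 3, I skipped, J skipped.
Slots: [1:G] [2:B] [3:K] [4:D] [5:E] [6:C] [7:A] [8:F] [10:H]
9 of 11 scheduled.

9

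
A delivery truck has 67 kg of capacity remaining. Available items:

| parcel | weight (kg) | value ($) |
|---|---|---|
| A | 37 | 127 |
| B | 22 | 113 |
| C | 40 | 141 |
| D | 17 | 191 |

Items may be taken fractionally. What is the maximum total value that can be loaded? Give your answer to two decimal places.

402.70

Sort by value per unit weight and fill in that order.
Order: D (191/17=11.24) > B (113/22=5.14) > C (141/40=3.52) > A (127/37=3.43)
Fill: take D (17 @ 191) → take B (22 @ 113) → take 28/40 of C → 98.70; 67/67 used.
Total value = 402.70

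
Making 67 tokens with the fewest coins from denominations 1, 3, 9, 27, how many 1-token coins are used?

Use the largest denomination that fits, subtract, and repeat.
67 − 2×27→13 − 1×9→4 − 1×3→1 − 1×1→0
Count of 1: 1

1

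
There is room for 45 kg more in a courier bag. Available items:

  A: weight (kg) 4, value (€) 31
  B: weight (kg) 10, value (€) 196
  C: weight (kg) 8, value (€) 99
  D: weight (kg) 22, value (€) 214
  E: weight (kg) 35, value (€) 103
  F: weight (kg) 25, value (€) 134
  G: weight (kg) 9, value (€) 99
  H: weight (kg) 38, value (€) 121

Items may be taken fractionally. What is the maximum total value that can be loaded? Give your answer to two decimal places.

Sort by value per unit weight and fill in that order.
Order: B (196/10=19.60) > C (99/8=12.38) > G (99/9=11.00) > D (214/22=9.73) > A (31/4=7.75) > F (134/25=5.36) > H (121/38=3.18) > E (103/35=2.94)
Fill: take B (10 @ 196) → take C (8 @ 99) → take G (9 @ 99) → take 18/22 of D → 175.09; 45/45 used.
Total value = 569.09

569.09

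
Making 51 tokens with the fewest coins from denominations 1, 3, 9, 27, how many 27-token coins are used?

1

Use the largest denomination that fits, subtract, and repeat.
51 − 1×27→24 − 2×9→6 − 2×3→0
Count of 27: 1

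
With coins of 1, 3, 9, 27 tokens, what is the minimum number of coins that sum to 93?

5

Use the largest denomination that fits, subtract, and repeat.
93 = 3×27 + 1×9 + 1×3
Total coins = 3 + 1 + 1 = 5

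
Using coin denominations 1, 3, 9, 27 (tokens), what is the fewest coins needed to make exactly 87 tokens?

87 − 3×27→6 − 2×3→0
Total coins = 3 + 2 = 5

5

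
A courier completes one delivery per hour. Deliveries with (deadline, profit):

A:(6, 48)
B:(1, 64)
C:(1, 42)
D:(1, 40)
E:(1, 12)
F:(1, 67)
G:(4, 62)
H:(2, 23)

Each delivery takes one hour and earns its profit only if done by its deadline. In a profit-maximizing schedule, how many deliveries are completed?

Take jobs in profit order; each goes to the latest open slot no later than its deadline.
Profit order: F=67 B=64 G=62 A=48 C=42 D=40 H=23 E=12
Assign: F→slot 1, B skipped, G→slot 4, A→slot 6, C skipped, D skipped, H→slot 2, E skipped.
Slots: [1:F] [2:H] [4:G] [6:A]
4 of 8 scheduled.

4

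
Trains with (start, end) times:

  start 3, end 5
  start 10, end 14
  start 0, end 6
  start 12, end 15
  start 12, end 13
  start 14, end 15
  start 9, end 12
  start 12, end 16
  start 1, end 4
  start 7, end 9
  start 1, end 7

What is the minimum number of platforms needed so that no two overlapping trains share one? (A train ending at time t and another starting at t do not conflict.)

4

The answer is the maximum number of intervals overlapping at any instant.
starts: [0, 1, 1, 3, 7, 9, 10, 12, 12, 12, 14]
ends:   [4, 5, 6, 7, 9, 12, 13, 14, 15, 15, 16]
s0→1 s1→2 s1→3 s3→4  — peak 4.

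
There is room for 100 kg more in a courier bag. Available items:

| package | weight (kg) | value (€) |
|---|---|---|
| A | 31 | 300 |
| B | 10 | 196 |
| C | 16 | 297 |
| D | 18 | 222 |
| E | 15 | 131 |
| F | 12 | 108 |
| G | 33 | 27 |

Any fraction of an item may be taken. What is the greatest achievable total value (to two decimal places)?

Sort by value per unit weight and fill in that order.
Order: B (196/10=19.60) > C (297/16=18.56) > D (222/18=12.33) > A (300/31=9.68) > F (108/12=9.00) > E (131/15=8.73) > G (27/33=0.82)
Fill: take B (10 @ 196) → take C (16 @ 297) → take D (18 @ 222) → take A (31 @ 300) → take F (12 @ 108) → take 13/15 of E → 113.53; 100/100 used.
Total value = 1236.53

1236.53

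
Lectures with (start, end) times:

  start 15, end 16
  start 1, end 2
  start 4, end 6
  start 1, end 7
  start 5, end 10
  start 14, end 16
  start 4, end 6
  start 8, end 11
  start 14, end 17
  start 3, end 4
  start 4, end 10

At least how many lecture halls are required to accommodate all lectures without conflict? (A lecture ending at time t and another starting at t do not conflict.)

Count concurrent intervals with a sweep; the peak is the room count.
starts: [1, 1, 3, 4, 4, 4, 5, 8, 14, 14, 15]
ends:   [2, 4, 6, 6, 7, 10, 10, 11, 16, 16, 17]
s1→1 s1→2 e2→1 s3→2 e4→1 s4→2 s4→3 s4→4 s5→5  — peak 5.

5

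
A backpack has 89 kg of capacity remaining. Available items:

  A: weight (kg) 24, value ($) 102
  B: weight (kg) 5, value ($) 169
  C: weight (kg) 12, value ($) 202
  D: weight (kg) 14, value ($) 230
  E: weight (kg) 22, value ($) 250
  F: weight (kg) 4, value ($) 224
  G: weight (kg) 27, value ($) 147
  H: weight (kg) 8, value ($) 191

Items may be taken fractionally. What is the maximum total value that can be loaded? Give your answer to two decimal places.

1396.67

Order: F (224/4=56.00) > B (169/5=33.80) > H (191/8=23.88) > C (202/12=16.83) > D (230/14=16.43) > E (250/22=11.36) > G (147/27=5.44) > A (102/24=4.25)
Fill: take F (4 @ 224) → take B (5 @ 169) → take H (8 @ 191) → take C (12 @ 202) → take D (14 @ 230) → take E (22 @ 250) → take 24/27 of G → 130.67; 89/89 used.
Total value = 1396.67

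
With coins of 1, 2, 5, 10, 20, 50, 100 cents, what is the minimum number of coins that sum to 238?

Greedy: take as many of the largest coin as possible, then repeat with the remainder.
238 − 2×100→38 − 1×20→18 − 1×10→8 − 1×5→3 − 1×2→1 − 1×1→0
Total coins = 2 + 1 + 1 + 1 + 1 + 1 = 7

7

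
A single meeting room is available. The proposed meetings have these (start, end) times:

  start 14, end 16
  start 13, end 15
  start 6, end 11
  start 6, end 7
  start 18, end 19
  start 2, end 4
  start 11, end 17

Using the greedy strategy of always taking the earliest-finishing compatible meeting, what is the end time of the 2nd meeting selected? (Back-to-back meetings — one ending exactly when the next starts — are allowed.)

7

Sorted by end: (2,4)  (6,7)  (6,11)  (13,15)  (14,16)  (11,17)  (18,19)
take (2,4); take (6,7); take (13,15); skip (14,16); skip (11,17); take (18,19).
Selected: (2,4) (6,7) (13,15) (18,19)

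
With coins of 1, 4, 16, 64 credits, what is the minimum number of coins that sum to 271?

10

271 = 4×64 + 3×4 + 3×1
Total coins = 4 + 3 + 3 = 10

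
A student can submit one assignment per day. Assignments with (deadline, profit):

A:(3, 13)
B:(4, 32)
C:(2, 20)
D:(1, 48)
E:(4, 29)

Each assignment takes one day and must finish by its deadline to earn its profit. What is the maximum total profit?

Take jobs in profit order; each goes to the latest open slot no later than its deadline.
Profit order: D=48 B=32 E=29 C=20 A=13
Assign: D→slot 1, B→slot 4, E→slot 3, C→slot 2, A skipped.
Slots: [1:D] [2:C] [3:E] [4:B]
Profit = 48 + 20 + 29 + 32 = 129

129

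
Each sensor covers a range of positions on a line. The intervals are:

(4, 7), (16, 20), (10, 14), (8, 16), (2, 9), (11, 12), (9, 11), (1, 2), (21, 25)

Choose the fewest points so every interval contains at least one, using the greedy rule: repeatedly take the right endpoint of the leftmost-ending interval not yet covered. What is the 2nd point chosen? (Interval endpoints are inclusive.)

7

Sort by right endpoint; whenever an interval is uncovered, place a point at its right end.
By right end: [1,2]  [4,7]  [2,9]  [9,11]  [11,12]  [10,14]  [8,16]  [16,20]  [21,25]
[1,2] uncovered → point at 2; [4,7] uncovered → point at 7; [9,11] uncovered → point at 11; [16,20] uncovered → point at 20; [21,25] uncovered → point at 25.
Points: 2, 7, 11, 20, 25 (5 total).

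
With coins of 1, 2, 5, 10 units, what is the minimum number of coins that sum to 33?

Greedy: take as many of the largest coin as possible, then repeat with the remainder.
33 = 3×10 + 1×2 + 1×1
Total coins = 3 + 1 + 1 = 5

5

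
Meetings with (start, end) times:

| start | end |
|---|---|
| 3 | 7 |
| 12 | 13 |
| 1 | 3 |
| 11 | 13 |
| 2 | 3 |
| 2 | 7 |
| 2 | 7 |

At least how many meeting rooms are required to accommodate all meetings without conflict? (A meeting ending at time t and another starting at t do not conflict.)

4

Count concurrent intervals with a sweep; the peak is the room count.
starts: [1, 2, 2, 2, 3, 11, 12]
ends:   [3, 3, 7, 7, 7, 13, 13]
s1→1 s2→2 s2→3 s2→4  — peak 4.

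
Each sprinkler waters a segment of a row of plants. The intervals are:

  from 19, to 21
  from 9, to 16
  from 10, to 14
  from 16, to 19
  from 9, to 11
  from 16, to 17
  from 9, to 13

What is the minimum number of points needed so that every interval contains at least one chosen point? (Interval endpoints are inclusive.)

Sorted: [9,11] [9,13] [10,14] [9,16] [16,17] [16,19] [19,21]
{[9,11],[9,13],[10,14],[9,16]} hit by 11; {[16,17],[16,19]} hit by 17; {[19,21]} hit by 21.
Points: 11, 17, 21 (3 total).

3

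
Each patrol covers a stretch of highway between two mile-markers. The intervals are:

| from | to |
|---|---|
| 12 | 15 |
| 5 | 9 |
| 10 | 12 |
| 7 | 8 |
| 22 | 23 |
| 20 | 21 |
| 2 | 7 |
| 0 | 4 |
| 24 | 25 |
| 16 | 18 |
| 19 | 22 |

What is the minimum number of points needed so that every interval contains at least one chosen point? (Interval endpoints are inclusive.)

Process intervals by earliest right end; each time one isn't hit yet, stab at its right endpoint.
By right end: [0,4]  [2,7]  [7,8]  [5,9]  [10,12]  [12,15]  [16,18]  [20,21]  [19,22]  [22,23]  [24,25]
[0,4] uncovered → point at 4; [7,8] uncovered → point at 8; [10,12] uncovered → point at 12; [16,18] uncovered → point at 18; [20,21] uncovered → point at 21; [22,23] uncovered → point at 23; [24,25] uncovered → point at 25.
Points: 4, 8, 12, 18, 21, 23, 25 (7 total).

7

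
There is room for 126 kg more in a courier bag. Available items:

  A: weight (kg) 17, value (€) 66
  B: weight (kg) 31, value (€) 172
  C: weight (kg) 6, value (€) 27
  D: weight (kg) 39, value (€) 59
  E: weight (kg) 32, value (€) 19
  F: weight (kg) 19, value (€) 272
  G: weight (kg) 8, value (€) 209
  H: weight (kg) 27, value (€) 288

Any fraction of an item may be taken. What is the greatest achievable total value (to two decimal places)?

Ratios (sorted): G 26.12, F 14.32, H 10.67, B 5.55, C 4.50, A 3.88, D 1.51, E 0.59
take G (8 @ 209); take F (19 @ 272); take H (27 @ 288); take B (31 @ 172); take C (6 @ 27); take A (17 @ 66); take 18/39 of D → 27.23. Capacity used 126/126.
Total value = 1061.23

1061.23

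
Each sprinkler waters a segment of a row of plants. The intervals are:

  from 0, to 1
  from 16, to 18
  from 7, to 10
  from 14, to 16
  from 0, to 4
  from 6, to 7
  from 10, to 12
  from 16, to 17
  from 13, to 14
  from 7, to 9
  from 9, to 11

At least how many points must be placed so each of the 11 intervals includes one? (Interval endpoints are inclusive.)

5

Sorted: [0,1] [0,4] [6,7] [7,9] [7,10] [9,11] [10,12] [13,14] [14,16] [16,17] [16,18]
{[0,1],[0,4]} hit by 1; {[6,7],[7,9],[7,10]} hit by 7; {[9,11],[10,12]} hit by 11; {[13,14],[14,16]} hit by 14; {[16,17],[16,18]} hit by 17.
Points: 1, 7, 11, 14, 17 (5 total).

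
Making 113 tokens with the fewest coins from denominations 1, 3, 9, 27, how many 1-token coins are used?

2

Greedy: take as many of the largest coin as possible, then repeat with the remainder.
113 − 4×27→5 − 1×3→2 − 2×1→0
Count of 1: 2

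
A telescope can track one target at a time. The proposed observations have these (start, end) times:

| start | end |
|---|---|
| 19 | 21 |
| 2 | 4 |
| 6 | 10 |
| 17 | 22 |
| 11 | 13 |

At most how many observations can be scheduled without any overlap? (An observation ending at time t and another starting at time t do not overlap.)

Sort by end time and greedily take each interval whose start is ≥ the last chosen end.
Sorted by end: (2,4)  (6,10)  (11,13)  (19,21)  (17,22)
take (2,4); take (6,10); take (11,13); take (19,21); skip (17,22).
Selected 4 observations.

4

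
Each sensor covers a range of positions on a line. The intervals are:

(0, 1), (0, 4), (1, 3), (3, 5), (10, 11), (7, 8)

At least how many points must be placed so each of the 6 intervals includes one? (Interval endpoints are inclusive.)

Sort by right endpoint; whenever an interval is uncovered, place a point at its right end.
By right end: [0,1]  [1,3]  [0,4]  [3,5]  [7,8]  [10,11]
[0,1] uncovered → point at 1; [3,5] uncovered → point at 5; [7,8] uncovered → point at 8; [10,11] uncovered → point at 11.
Points: 1, 5, 8, 11 (4 total).

4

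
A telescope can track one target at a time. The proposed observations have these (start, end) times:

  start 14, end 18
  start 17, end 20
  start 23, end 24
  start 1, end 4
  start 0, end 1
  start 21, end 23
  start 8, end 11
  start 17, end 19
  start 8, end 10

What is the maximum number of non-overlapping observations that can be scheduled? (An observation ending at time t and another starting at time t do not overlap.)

Sorted by end: (0,1)  (1,4)  (8,10)  (8,11)  (14,18)  (17,19)  (17,20)  (21,23)  (23,24)
take (0,1); take (1,4); take (8,10); take (14,18); take (21,23); take (23,24).
Selected 6 observations.

6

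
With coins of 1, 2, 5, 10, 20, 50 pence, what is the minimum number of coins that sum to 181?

6

181 = 3×50 + 1×20 + 1×10 + 1×1
Total coins = 3 + 1 + 1 + 1 = 6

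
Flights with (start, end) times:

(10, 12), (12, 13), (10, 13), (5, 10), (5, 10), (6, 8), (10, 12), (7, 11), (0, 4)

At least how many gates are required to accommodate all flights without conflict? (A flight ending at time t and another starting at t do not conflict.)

4

Events (time:±→running): 0:+→1 4:-→0 5:+→1 5:+→2 6:+→3 7:+→4 … peak 4.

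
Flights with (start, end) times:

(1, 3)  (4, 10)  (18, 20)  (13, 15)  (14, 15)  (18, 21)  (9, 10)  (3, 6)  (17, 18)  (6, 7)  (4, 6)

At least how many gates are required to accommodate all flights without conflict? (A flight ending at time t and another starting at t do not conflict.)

3

starts: [1, 3, 4, 4, 6, 9, 13, 14, 17, 18, 18]
ends:   [3, 6, 6, 7, 10, 10, 15, 15, 18, 20, 21]
s1→1 e3→0 s3→1 s4→2 s4→3  — peak 3.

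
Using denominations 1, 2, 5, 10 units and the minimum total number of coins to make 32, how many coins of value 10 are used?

3

Use the largest denomination that fits, subtract, and repeat.
32 = 3×10 + 1×2
Count of 10: 3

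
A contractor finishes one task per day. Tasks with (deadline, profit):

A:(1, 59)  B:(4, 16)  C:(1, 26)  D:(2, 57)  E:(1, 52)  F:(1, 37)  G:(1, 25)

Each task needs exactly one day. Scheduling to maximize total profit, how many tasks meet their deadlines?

3

Take jobs in profit order; each goes to the latest open slot no later than its deadline.
Profit order: A=59 D=57 E=52 F=37 C=26 G=25 B=16
Assign: A→slot 1, D→slot 2, E skipped, F skipped, C skipped, G skipped, B→slot 4.
Slots: [1:A] [2:D] [4:B]
3 of 7 scheduled.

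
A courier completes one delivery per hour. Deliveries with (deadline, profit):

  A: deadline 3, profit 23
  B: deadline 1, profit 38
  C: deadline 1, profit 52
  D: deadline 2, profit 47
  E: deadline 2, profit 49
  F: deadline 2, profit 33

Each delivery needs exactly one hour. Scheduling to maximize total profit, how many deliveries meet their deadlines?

3

Sort by profit descending; place each in the latest free slot ≤ its deadline.
By profit: C(d1,52), E(d2,49), D(d2,47), B(d1,38), F(d2,33), A(d3,23)
C→slot 1; E→slot 2; D skipped; B skipped; F skipped; A→slot 3.
3 of 6 scheduled.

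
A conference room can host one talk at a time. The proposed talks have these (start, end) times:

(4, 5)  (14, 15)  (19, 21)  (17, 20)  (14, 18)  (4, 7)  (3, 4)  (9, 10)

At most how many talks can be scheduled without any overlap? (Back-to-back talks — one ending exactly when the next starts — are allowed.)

Greedy by earliest finish: after sorting by end time, pick each interval compatible with the last pick.
By end time: (3,4), (4,5), (4,7), (9,10), (14,15), (14,18), (17,20), (19,21).
Pick (3,4); next start ≥ 4 → (4,5); next start ≥ 5 → (9,10); next start ≥ 10 → (14,15); next start ≥ 15 → (17,20).
Selected 5 talks.

5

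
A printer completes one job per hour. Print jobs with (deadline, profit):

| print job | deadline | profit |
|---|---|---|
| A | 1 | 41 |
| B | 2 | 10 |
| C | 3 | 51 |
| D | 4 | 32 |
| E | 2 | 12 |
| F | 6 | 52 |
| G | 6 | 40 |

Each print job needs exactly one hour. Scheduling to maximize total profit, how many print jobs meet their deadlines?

6

Take jobs in profit order; each goes to the latest open slot no later than its deadline.
By profit: F(d6,52), C(d3,51), A(d1,41), G(d6,40), D(d4,32), E(d2,12), B(d2,10)
F→slot 6; C→slot 3; A→slot 1; G→slot 5; D→slot 4; E→slot 2; B skipped.
6 of 7 scheduled.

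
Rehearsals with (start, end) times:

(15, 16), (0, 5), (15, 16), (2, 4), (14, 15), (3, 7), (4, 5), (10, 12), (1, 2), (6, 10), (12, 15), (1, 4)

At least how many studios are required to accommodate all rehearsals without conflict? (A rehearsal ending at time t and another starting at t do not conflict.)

4

The answer is the maximum number of intervals overlapping at any instant.
Events (time:±→running): 0:+→1 1:+→2 1:+→3 2:-→2 2:+→3 3:+→4 … peak 4.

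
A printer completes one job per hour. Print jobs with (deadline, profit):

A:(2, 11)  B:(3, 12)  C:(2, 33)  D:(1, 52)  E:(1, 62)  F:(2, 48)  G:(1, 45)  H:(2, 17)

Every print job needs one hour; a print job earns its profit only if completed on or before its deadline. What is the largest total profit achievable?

122

Sort by profit descending; place each in the latest free slot ≤ its deadline.
By profit: E(d1,62), D(d1,52), F(d2,48), G(d1,45), C(d2,33), H(d2,17), B(d3,12), A(d2,11)
E→slot 1; D skipped; F→slot 2; G skipped; C skipped; H skipped; B→slot 3; A skipped.
Profit = 62 + 48 + 12 = 122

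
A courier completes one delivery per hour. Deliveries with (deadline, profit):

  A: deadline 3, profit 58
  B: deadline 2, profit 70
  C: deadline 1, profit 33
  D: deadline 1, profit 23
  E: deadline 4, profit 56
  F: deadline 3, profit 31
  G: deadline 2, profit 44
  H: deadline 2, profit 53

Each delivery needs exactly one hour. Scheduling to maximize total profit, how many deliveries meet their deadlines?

4

Sort by profit descending; place each in the latest free slot ≤ its deadline.
By profit: B(d2,70), A(d3,58), E(d4,56), H(d2,53), G(d2,44), C(d1,33), F(d3,31), D(d1,23)
B→slot 2; A→slot 3; E→slot 4; H→slot 1; G skipped; C skipped; F skipped; D skipped.
4 of 8 scheduled.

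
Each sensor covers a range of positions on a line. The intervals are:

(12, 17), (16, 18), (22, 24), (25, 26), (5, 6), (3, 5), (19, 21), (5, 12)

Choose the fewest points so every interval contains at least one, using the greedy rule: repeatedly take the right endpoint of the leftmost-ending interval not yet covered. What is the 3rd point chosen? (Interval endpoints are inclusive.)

21

Sort by right endpoint; whenever an interval is uncovered, place a point at its right end.
Sorted: [3,5] [5,6] [5,12] [12,17] [16,18] [19,21] [22,24] [25,26]
{[3,5],[5,6],[5,12]} hit by 5; {[12,17],[16,18]} hit by 17; {[19,21]} hit by 21; {[22,24]} hit by 24; {[25,26]} hit by 26.
Points: 5, 17, 21, 24, 26 (5 total).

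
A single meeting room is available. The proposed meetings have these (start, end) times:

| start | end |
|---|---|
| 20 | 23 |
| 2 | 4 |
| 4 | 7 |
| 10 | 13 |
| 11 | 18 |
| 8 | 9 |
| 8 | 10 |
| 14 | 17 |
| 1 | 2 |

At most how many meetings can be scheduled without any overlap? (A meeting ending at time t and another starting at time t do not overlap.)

Greedy by earliest finish: after sorting by end time, pick each interval compatible with the last pick.
By end time: (1,2), (2,4), (4,7), (8,9), (8,10), (10,13), (14,17), (11,18), (20,23).
Pick (1,2); next start ≥ 2 → (2,4); next start ≥ 4 → (4,7); next start ≥ 7 → (8,9); next start ≥ 9 → (10,13); next start ≥ 13 → (14,17); next start ≥ 17 → (20,23).
Selected 7 meetings.

7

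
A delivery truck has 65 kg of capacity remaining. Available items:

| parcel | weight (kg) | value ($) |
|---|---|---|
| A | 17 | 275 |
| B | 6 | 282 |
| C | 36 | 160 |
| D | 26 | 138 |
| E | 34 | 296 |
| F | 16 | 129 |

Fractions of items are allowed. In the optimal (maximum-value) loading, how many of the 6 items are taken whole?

Order: B (282/6=47.00) > A (275/17=16.18) > E (296/34=8.71) > F (129/16=8.06) > D (138/26=5.31) > C (160/36=4.44)
Fill: take B (6 @ 282) → take A (17 @ 275) → take E (34 @ 296) → take 8/16 of F → 64.50; 65/65 used.
3 item(s) taken whole; one partial (take 8/16 of F).

3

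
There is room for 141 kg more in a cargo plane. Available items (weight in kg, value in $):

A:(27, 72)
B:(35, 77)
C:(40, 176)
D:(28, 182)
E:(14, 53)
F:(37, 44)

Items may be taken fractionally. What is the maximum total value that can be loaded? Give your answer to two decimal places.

Greedy by value/weight ratio, highest first.
Ratios (sorted): D 6.50, C 4.40, E 3.79, A 2.67, B 2.20, F 1.19
take D (28 @ 182); take C (40 @ 176); take E (14 @ 53); take A (27 @ 72); take 32/35 of B → 70.40. Capacity used 141/141.
Total value = 553.40

553.40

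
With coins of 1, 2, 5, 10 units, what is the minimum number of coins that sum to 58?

58 − 5×10→8 − 1×5→3 − 1×2→1 − 1×1→0
Total coins = 5 + 1 + 1 + 1 = 8

8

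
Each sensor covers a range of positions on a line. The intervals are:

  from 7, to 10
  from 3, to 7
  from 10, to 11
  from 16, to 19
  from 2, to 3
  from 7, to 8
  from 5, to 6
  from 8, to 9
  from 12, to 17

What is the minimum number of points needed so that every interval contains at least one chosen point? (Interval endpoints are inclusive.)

5

Sort by right endpoint; whenever an interval is uncovered, place a point at its right end.
Sorted: [2,3] [5,6] [3,7] [7,8] [8,9] [7,10] [10,11] [12,17] [16,19]
{[2,3]} hit by 3; {[5,6],[3,7]} hit by 6; {[7,8],[8,9],[7,10]} hit by 8; {[10,11]} hit by 11; {[12,17],[16,19]} hit by 17.
Points: 3, 6, 8, 11, 17 (5 total).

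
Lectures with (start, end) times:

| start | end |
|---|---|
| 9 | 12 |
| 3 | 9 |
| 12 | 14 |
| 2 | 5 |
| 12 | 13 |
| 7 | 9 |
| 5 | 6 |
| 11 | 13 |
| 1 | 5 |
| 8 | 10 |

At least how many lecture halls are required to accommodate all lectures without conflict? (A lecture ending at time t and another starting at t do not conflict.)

The answer is the maximum number of intervals overlapping at any instant.
Events (time:±→running): 1:+→1 2:+→2 3:+→3 … peak 3.

3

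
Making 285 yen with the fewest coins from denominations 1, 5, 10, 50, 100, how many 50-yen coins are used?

1

Use the largest denomination that fits, subtract, and repeat.
285 = 2×100 + 1×50 + 3×10 + 1×5
Count of 50: 1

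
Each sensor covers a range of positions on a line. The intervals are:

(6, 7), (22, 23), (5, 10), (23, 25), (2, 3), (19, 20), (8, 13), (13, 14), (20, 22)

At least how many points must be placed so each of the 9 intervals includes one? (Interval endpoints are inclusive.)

By right end: [2,3]  [6,7]  [5,10]  [8,13]  [13,14]  [19,20]  [20,22]  [22,23]  [23,25]
[2,3] uncovered → point at 3; [6,7] uncovered → point at 7; [8,13] uncovered → point at 13; [19,20] uncovered → point at 20; [22,23] uncovered → point at 23.
Points: 3, 7, 13, 20, 23 (5 total).

5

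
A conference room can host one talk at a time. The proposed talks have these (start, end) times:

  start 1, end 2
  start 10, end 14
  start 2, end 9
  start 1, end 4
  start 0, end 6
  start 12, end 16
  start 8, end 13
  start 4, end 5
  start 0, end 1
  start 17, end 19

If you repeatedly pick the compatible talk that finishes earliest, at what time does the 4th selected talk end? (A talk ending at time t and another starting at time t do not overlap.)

13

Sort by end time and greedily take each interval whose start is ≥ the last chosen end.
Sorted by end: (0,1)  (1,2)  (1,4)  (4,5)  (0,6)  (2,9)  (8,13)  (10,14)  (12,16)  (17,19)
take (0,1); take (1,2); take (4,5); take (8,13); take (17,19).
Selected: (0,1) (1,2) (4,5) (8,13) (17,19)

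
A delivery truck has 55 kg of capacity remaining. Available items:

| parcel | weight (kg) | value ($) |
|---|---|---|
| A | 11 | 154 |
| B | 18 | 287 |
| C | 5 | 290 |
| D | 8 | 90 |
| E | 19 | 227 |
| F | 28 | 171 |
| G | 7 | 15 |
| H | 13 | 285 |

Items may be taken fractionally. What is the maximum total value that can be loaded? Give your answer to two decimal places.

Greedy by value/weight ratio, highest first.
Ratios (sorted): C 58.00, H 21.92, B 15.94, A 14.00, E 11.95, D 11.25, F 6.11, G 2.14
take C (5 @ 290); take H (13 @ 285); take B (18 @ 287); take A (11 @ 154); take 8/19 of E → 95.58. Capacity used 55/55.
Total value = 1111.58

1111.58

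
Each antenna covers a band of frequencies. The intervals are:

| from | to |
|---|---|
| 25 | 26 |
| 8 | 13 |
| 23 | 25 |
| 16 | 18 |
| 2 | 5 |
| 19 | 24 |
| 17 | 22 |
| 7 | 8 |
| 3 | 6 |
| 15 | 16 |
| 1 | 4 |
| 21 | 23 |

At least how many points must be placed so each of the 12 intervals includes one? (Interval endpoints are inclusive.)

Sort by right endpoint; whenever an interval is uncovered, place a point at its right end.
By right end: [1,4]  [2,5]  [3,6]  [7,8]  [8,13]  [15,16]  [16,18]  [17,22]  [21,23]  [19,24]  [23,25]  [25,26]
[1,4] uncovered → point at 4; [7,8] uncovered → point at 8; [15,16] uncovered → point at 16; [17,22] uncovered → point at 22; [23,25] uncovered → point at 25.
Points: 4, 8, 16, 22, 25 (5 total).

5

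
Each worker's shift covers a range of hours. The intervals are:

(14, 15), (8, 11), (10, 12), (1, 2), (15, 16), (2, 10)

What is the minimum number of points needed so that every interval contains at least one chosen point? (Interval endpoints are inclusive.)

By right end: [1,2]  [2,10]  [8,11]  [10,12]  [14,15]  [15,16]
[1,2] uncovered → point at 2; [8,11] uncovered → point at 11; [14,15] uncovered → point at 15.
Points: 2, 11, 15 (3 total).

3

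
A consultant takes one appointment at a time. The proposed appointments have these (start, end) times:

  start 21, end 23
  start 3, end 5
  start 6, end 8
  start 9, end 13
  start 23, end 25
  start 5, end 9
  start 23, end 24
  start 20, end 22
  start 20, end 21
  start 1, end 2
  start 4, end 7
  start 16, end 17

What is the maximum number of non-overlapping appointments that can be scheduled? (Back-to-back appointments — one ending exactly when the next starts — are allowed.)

8

By end time: (1,2), (3,5), (4,7), (6,8), (5,9), (9,13), (16,17), (20,21), (20,22), (21,23), (23,24), (23,25).
Pick (1,2); next start ≥ 2 → (3,5); next start ≥ 5 → (6,8); next start ≥ 8 → (9,13); next start ≥ 13 → (16,17); next start ≥ 17 → (20,21); next start ≥ 21 → (21,23); next start ≥ 23 → (23,24).
Selected 8 appointments.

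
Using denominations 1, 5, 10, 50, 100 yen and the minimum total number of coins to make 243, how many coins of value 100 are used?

Greedy: take as many of the largest coin as possible, then repeat with the remainder.
243 − 2×100→43 − 4×10→3 − 3×1→0
Count of 100: 2

2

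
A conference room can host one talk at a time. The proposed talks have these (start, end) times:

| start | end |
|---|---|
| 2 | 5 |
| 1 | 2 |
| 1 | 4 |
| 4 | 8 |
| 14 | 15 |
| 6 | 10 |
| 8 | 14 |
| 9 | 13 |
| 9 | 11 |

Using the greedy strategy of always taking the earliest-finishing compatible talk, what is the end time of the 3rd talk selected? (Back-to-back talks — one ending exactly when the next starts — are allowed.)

10

Order by finish time; keep every interval that doesn't clash with the previous kept one.
By end time: (1,2), (1,4), (2,5), (4,8), (6,10), (9,11), (9,13), (8,14), (14,15).
Pick (1,2); next start ≥ 2 → (2,5); next start ≥ 5 → (6,10); next start ≥ 10 → (14,15).
Selected: (1,2) (2,5) (6,10) (14,15)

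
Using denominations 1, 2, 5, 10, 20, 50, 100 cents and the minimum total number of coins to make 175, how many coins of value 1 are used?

Greedy: take as many of the largest coin as possible, then repeat with the remainder.
175 − 1×100→75 − 1×50→25 − 1×20→5 − 1×5→0
Count of 1: 0

0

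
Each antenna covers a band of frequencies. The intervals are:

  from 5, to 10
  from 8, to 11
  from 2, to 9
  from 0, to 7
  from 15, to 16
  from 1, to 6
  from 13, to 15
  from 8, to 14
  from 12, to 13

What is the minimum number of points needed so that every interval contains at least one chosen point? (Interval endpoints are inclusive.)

Process intervals by earliest right end; each time one isn't hit yet, stab at its right endpoint.
By right end: [1,6]  [0,7]  [2,9]  [5,10]  [8,11]  [12,13]  [8,14]  [13,15]  [15,16]
[1,6] uncovered → point at 6; [8,11] uncovered → point at 11; [12,13] uncovered → point at 13; [15,16] uncovered → point at 16.
Points: 6, 11, 13, 16 (4 total).

4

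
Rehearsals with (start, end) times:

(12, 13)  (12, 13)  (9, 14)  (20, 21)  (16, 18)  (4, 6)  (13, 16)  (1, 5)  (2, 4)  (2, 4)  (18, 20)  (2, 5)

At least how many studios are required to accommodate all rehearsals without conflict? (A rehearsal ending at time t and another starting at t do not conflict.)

4

Count concurrent intervals with a sweep; the peak is the room count.
starts: [1, 2, 2, 2, 4, 9, 12, 12, 13, 16, 18, 20]
ends:   [4, 4, 5, 5, 6, 13, 13, 14, 16, 18, 20, 21]
s1→1 s2→2 s2→3 s2→4  — peak 4.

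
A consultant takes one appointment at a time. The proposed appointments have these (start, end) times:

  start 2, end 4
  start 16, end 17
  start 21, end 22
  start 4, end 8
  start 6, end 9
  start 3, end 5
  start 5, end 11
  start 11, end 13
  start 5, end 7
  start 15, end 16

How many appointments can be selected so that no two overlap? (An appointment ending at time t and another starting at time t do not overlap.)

By end time: (2,4), (3,5), (5,7), (4,8), (6,9), (5,11), (11,13), (15,16), (16,17), (21,22).
Pick (2,4); next start ≥ 4 → (5,7); next start ≥ 7 → (11,13); next start ≥ 13 → (15,16); next start ≥ 16 → (16,17); next start ≥ 17 → (21,22).
Selected 6 appointments.

6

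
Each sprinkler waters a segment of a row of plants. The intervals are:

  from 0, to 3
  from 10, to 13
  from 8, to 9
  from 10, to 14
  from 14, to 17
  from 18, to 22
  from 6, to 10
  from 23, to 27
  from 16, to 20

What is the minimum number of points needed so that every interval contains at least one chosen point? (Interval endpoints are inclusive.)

6

Sorted: [0,3] [8,9] [6,10] [10,13] [10,14] [14,17] [16,20] [18,22] [23,27]
{[0,3]} hit by 3; {[8,9],[6,10]} hit by 9; {[10,13],[10,14]} hit by 13; {[14,17],[16,20]} hit by 17; {[18,22]} hit by 22; {[23,27]} hit by 27.
Points: 3, 9, 13, 17, 22, 27 (6 total).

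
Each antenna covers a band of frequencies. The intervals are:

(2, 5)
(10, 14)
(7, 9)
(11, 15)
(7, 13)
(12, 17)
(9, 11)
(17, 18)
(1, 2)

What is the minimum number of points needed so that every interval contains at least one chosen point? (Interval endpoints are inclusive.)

4

Sort by right endpoint; whenever an interval is uncovered, place a point at its right end.
By right end: [1,2]  [2,5]  [7,9]  [9,11]  [7,13]  [10,14]  [11,15]  [12,17]  [17,18]
[1,2] uncovered → point at 2; [7,9] uncovered → point at 9; [10,14] uncovered → point at 14; [17,18] uncovered → point at 18.
Points: 2, 9, 14, 18 (4 total).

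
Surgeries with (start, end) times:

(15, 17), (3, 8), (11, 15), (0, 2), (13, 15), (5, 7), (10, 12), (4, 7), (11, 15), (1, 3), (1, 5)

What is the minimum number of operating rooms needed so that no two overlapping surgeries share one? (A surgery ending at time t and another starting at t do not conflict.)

Events (time:±→running): 0:+→1 1:+→2 1:+→3 … peak 3.

3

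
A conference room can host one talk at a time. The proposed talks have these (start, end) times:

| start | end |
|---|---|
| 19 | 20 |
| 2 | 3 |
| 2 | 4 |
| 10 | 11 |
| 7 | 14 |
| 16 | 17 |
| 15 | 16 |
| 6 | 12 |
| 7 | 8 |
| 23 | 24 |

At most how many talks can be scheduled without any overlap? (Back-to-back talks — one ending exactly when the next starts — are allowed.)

7

Greedy by earliest finish: after sorting by end time, pick each interval compatible with the last pick.
By end time: (2,3), (2,4), (7,8), (10,11), (6,12), (7,14), (15,16), (16,17), (19,20), (23,24).
Pick (2,3); next start ≥ 3 → (7,8); next start ≥ 8 → (10,11); next start ≥ 11 → (15,16); next start ≥ 16 → (16,17); next start ≥ 17 → (19,20); next start ≥ 20 → (23,24).
Selected 7 talks.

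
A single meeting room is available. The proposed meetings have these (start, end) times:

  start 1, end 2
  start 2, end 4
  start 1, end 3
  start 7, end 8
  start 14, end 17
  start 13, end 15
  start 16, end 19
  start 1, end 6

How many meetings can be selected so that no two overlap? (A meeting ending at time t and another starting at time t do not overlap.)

5

Order by finish time; keep every interval that doesn't clash with the previous kept one.
By end time: (1,2), (1,3), (2,4), (1,6), (7,8), (13,15), (14,17), (16,19).
Pick (1,2); next start ≥ 2 → (2,4); next start ≥ 4 → (7,8); next start ≥ 8 → (13,15); next start ≥ 15 → (16,19).
Selected 5 meetings.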